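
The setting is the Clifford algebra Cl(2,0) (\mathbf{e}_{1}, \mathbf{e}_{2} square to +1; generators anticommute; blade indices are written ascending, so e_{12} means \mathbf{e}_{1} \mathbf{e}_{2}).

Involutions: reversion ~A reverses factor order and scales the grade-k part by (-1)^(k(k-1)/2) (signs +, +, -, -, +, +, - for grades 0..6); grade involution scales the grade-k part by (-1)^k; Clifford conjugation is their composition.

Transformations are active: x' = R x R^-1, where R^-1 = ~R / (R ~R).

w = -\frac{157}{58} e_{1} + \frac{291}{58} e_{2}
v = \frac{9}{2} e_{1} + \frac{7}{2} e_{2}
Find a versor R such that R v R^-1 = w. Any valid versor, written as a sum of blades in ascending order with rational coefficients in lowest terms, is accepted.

Since q(v) = q(w) = \frac{65}{2}, the sum R = v + w = \frac{52}{29} e_{1} + \frac{247}{29} e_{2} does the job whenever invertible.
Answer: \frac{52}{29} e_{1} + \frac{247}{29} e_{2}


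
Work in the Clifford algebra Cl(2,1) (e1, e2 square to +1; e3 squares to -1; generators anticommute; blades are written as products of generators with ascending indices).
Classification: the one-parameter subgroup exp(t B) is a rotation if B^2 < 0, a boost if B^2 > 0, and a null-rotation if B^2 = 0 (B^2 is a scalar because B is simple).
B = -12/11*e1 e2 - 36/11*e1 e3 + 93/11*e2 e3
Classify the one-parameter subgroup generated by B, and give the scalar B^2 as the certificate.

B^2 term by term: the squares give (-12/11)^2*(e1 e2)^2 + (-36/11)^2*(e1 e3)^2 + (93/11)^2*(e2 e3)^2 = 144/121*(-1) + 1296/121*(+1) + 8649/121*(+1) = 81 (each basis 2-blade squares to minus the product of its generators' squares); cross terms between blades sharing an index anticommute and cancel. So B^2 = 81.
Answer: boost, certificate B^2 = 81. The class reads off the invariant scalar 81 directly.


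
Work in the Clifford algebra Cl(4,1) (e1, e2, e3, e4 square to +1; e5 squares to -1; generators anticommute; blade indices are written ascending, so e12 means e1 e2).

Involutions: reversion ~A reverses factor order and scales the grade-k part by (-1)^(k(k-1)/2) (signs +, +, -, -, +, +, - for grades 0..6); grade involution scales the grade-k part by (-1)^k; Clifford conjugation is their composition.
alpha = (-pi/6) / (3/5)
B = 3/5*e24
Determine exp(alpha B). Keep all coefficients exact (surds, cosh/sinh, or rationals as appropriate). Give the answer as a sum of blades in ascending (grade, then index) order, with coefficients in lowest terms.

B^2 = (3/5)^2*(e24)^2 = 9/25*(-1) = -9/25 (a basis 2-blade squares to minus the product of its generators' squares).
B^2 = -9/25 — since the square is negative, the closed form is circular: l = 3/5, alpha*l = -pi/6, so exp(alpha B) = cos(-pi/6) + (sin(-pi/6)/(3/5))*B = sqrt(3)/2 + (-5/6)*B.
Answer: sqrt(3)/2 - 1/2*e24


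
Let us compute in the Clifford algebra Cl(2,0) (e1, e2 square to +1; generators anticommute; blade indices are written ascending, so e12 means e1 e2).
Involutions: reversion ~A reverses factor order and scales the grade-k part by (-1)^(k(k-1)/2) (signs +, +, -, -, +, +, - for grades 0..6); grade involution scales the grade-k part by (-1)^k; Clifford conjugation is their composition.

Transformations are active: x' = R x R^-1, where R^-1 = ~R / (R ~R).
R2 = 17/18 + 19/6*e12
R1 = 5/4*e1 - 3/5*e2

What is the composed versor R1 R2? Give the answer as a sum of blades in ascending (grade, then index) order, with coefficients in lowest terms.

Distribute over the terms of R1 (each basis-blade product reordered to ascending indices, repeated generators contracted through their squares):
(5/4*e1) R2 = 85/72*e1 + 95/24*e2
(-3/5*e2) R2 = 19/10*e1 - 17/30*e2
Summing the partial products and collecting blades:
Answer: 1109/360*e1 + 407/120*e2


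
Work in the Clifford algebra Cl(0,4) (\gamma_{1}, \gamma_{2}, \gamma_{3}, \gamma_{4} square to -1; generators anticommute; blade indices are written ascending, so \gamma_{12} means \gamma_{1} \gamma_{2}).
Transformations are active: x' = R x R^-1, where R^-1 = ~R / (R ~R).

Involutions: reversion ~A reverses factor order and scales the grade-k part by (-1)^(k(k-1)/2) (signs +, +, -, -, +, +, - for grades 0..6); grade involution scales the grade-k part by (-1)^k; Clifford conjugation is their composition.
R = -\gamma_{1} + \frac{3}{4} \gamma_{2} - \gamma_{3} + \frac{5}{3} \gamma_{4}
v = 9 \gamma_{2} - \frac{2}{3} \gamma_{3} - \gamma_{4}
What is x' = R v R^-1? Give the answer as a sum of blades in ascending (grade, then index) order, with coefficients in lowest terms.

~R = -\gamma_{1} + \frac{3}{4} \gamma_{2} - \gamma_{3} + \frac{5}{3} \gamma_{4}, and R ~R = -\frac{769}{144}, so R^-1 = ~R / (-\frac{769}{144}).
R v = -\frac{23}{4} - 9 \gamma_{12} + \frac{2}{3} \gamma_{13} + \gamma_{14} + \frac{17}{2} \gamma_{23} - \frac{63}{4} \gamma_{24} + \frac{19}{9} \gamma_{34}
Answer: -\frac{1656}{769} \gamma_{1} - \frac{5679}{769} \gamma_{2} - \frac{3430}{2307} \gamma_{3} + \frac{3529}{769} \gamma_{4}


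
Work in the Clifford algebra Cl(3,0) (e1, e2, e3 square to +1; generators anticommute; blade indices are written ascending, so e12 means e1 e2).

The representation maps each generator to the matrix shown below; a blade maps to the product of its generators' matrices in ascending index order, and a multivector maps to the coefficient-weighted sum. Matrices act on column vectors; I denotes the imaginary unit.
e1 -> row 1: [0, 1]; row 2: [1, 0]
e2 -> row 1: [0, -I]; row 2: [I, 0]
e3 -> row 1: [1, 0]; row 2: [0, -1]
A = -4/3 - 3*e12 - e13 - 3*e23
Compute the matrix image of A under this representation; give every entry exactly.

Bivector images (products of the table entries): rho(e12) = rho(e1)rho(e2) = row 1: [I, 0]; row 2: [0, -I]; rho(e13) = rho(e1)rho(e3) = row 1: [0, -1]; row 2: [1, 0]; rho(e23) = rho(e2)rho(e3) = row 1: [0, I]; row 2: [I, 0].
M = (-4/3)*1 + (-3)*rho(e12) + (-1)*rho(e13) + (-3)*rho(e23), summed entrywise (1 is the identity matrix):
Answer: row 1: [-4/3 - 3*I, 1 - 3*I]; row 2: [-1 - 3*I, -4/3 + 3*I]


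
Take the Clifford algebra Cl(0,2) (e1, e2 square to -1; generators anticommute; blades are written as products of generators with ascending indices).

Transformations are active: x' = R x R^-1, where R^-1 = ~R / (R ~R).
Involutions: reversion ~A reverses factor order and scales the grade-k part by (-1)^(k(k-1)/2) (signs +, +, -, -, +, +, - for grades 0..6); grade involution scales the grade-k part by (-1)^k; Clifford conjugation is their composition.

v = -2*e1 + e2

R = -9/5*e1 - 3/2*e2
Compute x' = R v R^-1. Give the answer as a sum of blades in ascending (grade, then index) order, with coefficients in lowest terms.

~R = -9/5*e1 - 3/2*e2, and R ~R = -549/100, so R^-1 = ~R / (-549/100).
R v = -21/10 - 24/5*e1 e2
Answer: 38/61*e1 - 131/61*e2


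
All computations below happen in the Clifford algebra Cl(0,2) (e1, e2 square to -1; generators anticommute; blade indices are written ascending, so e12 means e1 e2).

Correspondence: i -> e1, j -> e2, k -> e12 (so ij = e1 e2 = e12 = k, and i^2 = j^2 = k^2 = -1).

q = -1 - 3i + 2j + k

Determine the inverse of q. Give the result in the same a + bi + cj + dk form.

In blades: q = -1 - 3*e1 + 2*e2 + e12.
With qbar = -1 + 3*e1 - 2*e2 - e12 (scalar fixed, mapped units negated), q qbar = 15 (the sum of squared coefficients), so q^-1 = qbar / (15) = -1/15 + 1/5*e1 - 2/15*e2 - 1/15*e12; translating back:
Answer: -1/15 + 1/5*i - 2/15*j - 1/15*k


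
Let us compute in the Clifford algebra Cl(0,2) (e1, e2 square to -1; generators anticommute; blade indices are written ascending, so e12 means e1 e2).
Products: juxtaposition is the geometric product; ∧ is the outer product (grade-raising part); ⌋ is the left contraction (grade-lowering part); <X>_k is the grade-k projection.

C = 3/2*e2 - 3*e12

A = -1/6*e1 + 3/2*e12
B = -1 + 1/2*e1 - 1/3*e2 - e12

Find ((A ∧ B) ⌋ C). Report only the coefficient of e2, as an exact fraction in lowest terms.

step 1: 1/6*e1 - 13/9*e12
step 2: -13/3 + 1/2*e2
Answer: 1/2


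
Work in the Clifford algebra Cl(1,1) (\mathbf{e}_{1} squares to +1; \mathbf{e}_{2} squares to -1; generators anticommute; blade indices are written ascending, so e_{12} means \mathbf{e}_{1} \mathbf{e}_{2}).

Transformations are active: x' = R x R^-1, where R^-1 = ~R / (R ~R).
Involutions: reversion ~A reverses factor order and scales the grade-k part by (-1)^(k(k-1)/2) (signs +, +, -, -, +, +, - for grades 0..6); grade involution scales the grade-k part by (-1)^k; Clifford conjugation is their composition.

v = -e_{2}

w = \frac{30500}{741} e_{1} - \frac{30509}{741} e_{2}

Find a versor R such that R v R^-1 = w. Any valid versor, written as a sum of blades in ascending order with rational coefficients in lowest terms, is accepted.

Sketch: the shared square -1 makes R = v + w = \frac{30500}{741} e_{1} - \frac{31250}{741} e_{2} the natural versor; its sandwich fixes that direction, negates (v - w)/2, and sends v to w.
Answer: \frac{30500}{741} e_{1} - \frac{31250}{741} e_{2}


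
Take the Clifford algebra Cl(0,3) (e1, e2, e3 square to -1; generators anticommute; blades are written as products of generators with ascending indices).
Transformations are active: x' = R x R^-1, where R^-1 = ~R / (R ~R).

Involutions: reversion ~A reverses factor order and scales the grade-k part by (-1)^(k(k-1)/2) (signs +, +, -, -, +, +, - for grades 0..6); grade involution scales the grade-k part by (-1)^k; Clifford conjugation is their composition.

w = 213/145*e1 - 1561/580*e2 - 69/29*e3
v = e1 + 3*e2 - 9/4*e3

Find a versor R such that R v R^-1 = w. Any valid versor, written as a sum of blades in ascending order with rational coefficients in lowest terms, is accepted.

Here q(v) = q(w) = -241/16; the classical choice R = v + w = 358/145*e1 + 179/580*e2 - 537/116*e3 then realises v -> w under the sandwich.
Answer: 358/145*e1 + 179/580*e2 - 537/116*e3


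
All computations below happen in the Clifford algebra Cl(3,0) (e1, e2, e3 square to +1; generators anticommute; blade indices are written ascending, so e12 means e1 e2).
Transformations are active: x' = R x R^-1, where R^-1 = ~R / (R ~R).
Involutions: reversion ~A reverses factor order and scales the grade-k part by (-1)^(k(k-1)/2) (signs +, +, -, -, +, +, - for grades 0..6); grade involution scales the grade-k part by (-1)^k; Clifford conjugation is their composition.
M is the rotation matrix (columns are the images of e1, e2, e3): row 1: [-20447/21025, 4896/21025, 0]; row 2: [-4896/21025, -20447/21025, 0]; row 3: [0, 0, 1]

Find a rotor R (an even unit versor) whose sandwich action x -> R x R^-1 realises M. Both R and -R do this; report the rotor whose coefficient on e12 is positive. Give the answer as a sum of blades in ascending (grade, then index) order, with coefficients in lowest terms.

Method: write R = a + b12*e12 + b13*e13 + b23*e23 with a^2 + b12^2 + b13^2 + b23^2 = 1 (so R^-1 = ~R). Expanding the columns R e_j ~R gives tr M = 4a^2 - 1 and, from the antisymmetric part, M21 - M12 = -4a*b12, M13 - M31 = 4a*b13, M32 - M23 = -4a*b23.
Here tr M = -19869/21025, so a^2 = (1 + tr M)/4 = 289/21025 and a = ±17/145. Taking a = 17/145: M21 - M12 = -9792/21025, M13 - M31 = 0, M32 - M23 = 0, giving b12 = 144/145, b13 = 0, b23 = 0, i.e. R = 17/145 + 144/145*e12.
Its e12 coefficient is already positive.
Answer: 17/145 + 144/145*e12. Key observation: the double cover Spin(3) -> SO(3) sends R and -R to the same matrix (trace -19869/21025 here), so the stated sign of the e12 coefficient is what selects one sheet.


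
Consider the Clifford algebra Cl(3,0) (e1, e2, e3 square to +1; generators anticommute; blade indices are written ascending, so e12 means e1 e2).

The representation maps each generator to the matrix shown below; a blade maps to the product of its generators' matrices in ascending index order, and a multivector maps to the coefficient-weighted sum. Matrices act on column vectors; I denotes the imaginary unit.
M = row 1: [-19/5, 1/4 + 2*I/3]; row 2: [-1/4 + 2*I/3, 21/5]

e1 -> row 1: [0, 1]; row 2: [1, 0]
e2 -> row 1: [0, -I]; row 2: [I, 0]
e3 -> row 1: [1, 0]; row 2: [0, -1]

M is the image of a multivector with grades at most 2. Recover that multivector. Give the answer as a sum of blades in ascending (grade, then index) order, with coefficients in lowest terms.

Method: 1, rho(e1), rho(e2), rho(e3) form a trace-orthogonal basis of the 2x2 complex matrices (tr(X Y) = 2 if X = Y, else 0), so M = m0*1 + m1*rho(e1) + m2*rho(e2) + m3*rho(e3) with m0 = tr(M)/2 = 1/5, m1 = tr(M rho(e1))/2 = 2*I/3, m2 = tr(M rho(e2))/2 = I/4, m3 = tr(M rho(e3))/2 = -4.
Multiplying table entries, the bivector images are rho(e12) = I*rho(e3), rho(e13) = -I*rho(e2), rho(e23) = I*rho(e1); with real blade coefficients the real parts of m0..m3 are the coefficients of 1, e1, e2, e3 and the imaginary parts give the bivectors (e23: Im m1, e13: -Im m2, e12: Im m3).
Answer: 1/5 - 4*e3 - 1/4*e13 + 2/3*e23


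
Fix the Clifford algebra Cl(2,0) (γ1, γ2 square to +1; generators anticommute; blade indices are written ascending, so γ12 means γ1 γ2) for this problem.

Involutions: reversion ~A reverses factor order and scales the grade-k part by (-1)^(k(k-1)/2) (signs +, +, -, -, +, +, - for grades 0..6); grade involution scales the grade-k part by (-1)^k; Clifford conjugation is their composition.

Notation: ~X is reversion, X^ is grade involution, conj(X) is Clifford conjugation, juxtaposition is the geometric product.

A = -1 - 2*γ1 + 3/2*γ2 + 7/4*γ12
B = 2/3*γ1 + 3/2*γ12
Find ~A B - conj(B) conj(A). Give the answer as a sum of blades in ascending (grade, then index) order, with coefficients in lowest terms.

first term: 31/24 - 35/12*γ1 - 11/6*γ2 - 5/2*γ12
second term: -95/24 + 35/12*γ1 + 25/6*γ2 + 5/2*γ12
Answer: 21/4 - 35/6*γ1 - 6*γ2 - 5*γ12


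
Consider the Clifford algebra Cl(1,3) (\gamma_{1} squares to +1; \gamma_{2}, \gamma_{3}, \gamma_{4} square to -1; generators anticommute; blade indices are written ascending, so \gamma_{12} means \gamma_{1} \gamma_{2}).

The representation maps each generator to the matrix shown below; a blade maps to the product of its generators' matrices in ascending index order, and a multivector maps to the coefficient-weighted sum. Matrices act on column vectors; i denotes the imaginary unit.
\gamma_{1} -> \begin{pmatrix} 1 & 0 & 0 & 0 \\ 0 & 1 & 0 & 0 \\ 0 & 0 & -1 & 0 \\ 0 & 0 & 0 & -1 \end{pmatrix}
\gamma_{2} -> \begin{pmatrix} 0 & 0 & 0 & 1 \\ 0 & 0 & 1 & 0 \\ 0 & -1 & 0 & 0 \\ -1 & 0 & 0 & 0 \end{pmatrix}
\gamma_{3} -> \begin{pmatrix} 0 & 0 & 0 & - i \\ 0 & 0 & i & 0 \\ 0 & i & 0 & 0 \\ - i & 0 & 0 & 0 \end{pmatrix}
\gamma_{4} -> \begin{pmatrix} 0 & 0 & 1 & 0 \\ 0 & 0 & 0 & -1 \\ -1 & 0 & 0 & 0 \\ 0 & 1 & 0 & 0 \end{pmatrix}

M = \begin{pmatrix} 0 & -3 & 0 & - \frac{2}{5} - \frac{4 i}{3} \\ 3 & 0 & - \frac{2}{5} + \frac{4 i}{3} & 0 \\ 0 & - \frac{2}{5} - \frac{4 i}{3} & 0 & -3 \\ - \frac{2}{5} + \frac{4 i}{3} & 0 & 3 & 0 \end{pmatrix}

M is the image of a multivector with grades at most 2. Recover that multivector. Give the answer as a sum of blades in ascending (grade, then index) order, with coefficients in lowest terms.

Method: the blade images are trace-orthogonal — tr(rho(e_A) rho(e_B)^-1) = 4 if A = B and 0 otherwise — and rho(e_A)^-1 = (e_A)^2 * rho(e_A) with (e_A)^2 = +1 or -1, so the coefficient of e_A in the preimage is (e_A)^2 * tr(M rho(e_A))/4.
Nonzero projections over blades of grade <= 2: \gamma_{12}: (\gamma_{12})^2 = +1, tr(M rho(\gamma_{12})) = - \frac{8}{5}, coefficient -\frac{2}{5}; \gamma_{13}: (\gamma_{13})^2 = +1, tr(M rho(\gamma_{13})) = \frac{16}{3}, coefficient \frac{4}{3}; \gamma_{24}: (\gamma_{24})^2 = -1, tr(M rho(\gamma_{24})) = 12, coefficient -3. Every other blade of grade <= 2 projects to 0.
Answer: -\frac{2}{5} \gamma_{12} + \frac{4}{3} \gamma_{13} - 3 \gamma_{24}


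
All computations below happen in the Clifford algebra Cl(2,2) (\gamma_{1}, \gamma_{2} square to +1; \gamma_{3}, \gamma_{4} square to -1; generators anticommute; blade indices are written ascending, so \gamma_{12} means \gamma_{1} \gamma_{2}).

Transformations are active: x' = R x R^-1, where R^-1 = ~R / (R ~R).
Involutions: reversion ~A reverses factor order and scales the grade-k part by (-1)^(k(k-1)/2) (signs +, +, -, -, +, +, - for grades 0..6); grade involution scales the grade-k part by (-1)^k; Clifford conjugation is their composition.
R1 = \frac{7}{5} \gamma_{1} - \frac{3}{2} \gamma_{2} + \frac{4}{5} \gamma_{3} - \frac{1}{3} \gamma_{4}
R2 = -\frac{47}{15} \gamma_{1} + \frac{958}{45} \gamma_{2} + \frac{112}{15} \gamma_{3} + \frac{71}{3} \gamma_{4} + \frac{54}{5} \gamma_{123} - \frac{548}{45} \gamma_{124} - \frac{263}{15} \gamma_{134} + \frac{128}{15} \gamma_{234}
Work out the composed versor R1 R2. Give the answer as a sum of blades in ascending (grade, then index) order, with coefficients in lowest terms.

Distribute over the terms of R1 (each basis-blade product reordered to ascending indices, repeated generators contracted through their squares):
(\frac{7}{5} \gamma_{1}) R2 = -\frac{329}{75} + \frac{6706}{225} \gamma_{12} + \frac{784}{75} \gamma_{13} + \frac{497}{15} \gamma_{14} + \frac{378}{25} \gamma_{23} - \frac{3836}{225} \gamma_{24} - \frac{1841}{75} \gamma_{34} + \frac{896}{75} \gamma_{1234}
(-\frac{3}{2} \gamma_{2}) R2 = -\frac{479}{15} - \frac{47}{10} \gamma_{12} + \frac{81}{5} \gamma_{13} - \frac{274}{15} \gamma_{14} - \frac{56}{5} \gamma_{23} - \frac{71}{2} \gamma_{24} - \frac{64}{5} \gamma_{34} - \frac{263}{10} \gamma_{1234}
(\frac{4}{5} \gamma_{3}) R2 = -\frac{448}{75} - \frac{216}{25} \gamma_{12} + \frac{188}{75} \gamma_{13} - \frac{1052}{75} \gamma_{14} - \frac{3832}{225} \gamma_{23} + \frac{512}{75} \gamma_{24} + \frac{284}{15} \gamma_{34} - \frac{2192}{225} \gamma_{1234}
(-\frac{1}{3} \gamma_{4}) R2 = \frac{71}{9} - \frac{548}{135} \gamma_{12} - \frac{263}{45} \gamma_{13} - \frac{47}{45} \gamma_{14} + \frac{128}{45} \gamma_{23} + \frac{958}{135} \gamma_{24} + \frac{112}{45} \gamma_{34} + \frac{18}{5} \gamma_{1234}
Summing the partial products and collecting blades:
Answer: -\frac{7741}{225} + \frac{16747}{1350} \gamma_{12} + \frac{5246}{225} \gamma_{13} - \frac{46}{225} \gamma_{14} - \frac{154}{15} \gamma_{23} - \frac{10429}{270} \gamma_{24} - \frac{3583}{225} \gamma_{34} - \frac{9223}{450} \gamma_{1234}


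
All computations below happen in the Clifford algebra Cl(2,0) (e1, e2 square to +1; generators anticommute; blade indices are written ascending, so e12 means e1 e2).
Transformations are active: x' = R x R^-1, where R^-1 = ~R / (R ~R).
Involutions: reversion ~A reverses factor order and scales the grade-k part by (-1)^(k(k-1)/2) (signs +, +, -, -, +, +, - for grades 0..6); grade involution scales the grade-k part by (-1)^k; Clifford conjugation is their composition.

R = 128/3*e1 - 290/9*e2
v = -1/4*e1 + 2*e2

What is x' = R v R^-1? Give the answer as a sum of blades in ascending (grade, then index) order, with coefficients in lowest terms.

~R = 128/3*e1 - 290/9*e2, and R ~R = 231556/81, so R^-1 = ~R / (231556/81).
R v = -676/9 + 1391/18*e12
Answer: -35483/17812*e1 - 1366/4453*e2


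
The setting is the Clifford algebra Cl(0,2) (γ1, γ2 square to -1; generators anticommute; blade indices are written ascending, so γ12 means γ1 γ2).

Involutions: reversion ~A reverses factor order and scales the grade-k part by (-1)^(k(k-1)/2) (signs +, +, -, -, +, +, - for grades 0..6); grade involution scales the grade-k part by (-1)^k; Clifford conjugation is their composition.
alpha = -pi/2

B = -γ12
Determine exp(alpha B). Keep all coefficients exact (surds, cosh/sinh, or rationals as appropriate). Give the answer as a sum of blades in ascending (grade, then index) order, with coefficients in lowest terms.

B^2 = (-1)^2*(γ12)^2 = 1*(-1) = -1 (a basis 2-blade squares to minus the product of its generators' squares).
B^2 = -1 — the series telescopes trigonometrically here: l = 1, alpha*l = -pi/2, so exp(alpha B) = cos(-pi/2) + (sin(-pi/2)/1)*B = 0 + (-1)*B.
Answer: γ12


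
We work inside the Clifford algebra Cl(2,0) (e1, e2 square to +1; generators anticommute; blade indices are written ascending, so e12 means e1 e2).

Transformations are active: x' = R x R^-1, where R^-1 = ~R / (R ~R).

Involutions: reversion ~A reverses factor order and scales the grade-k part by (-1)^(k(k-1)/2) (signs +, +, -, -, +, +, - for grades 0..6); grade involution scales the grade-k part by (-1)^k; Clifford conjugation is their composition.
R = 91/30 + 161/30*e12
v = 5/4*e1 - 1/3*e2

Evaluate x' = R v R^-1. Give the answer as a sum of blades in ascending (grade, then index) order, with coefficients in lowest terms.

~R = 91/30 - 161/30*e12, and R ~R = 17101/450, so R^-1 = ~R / (17101/450).
R v = 721/360*e1 - 2779/360*e2
Answer: -974/1047*e1 - 1255/1396*e2


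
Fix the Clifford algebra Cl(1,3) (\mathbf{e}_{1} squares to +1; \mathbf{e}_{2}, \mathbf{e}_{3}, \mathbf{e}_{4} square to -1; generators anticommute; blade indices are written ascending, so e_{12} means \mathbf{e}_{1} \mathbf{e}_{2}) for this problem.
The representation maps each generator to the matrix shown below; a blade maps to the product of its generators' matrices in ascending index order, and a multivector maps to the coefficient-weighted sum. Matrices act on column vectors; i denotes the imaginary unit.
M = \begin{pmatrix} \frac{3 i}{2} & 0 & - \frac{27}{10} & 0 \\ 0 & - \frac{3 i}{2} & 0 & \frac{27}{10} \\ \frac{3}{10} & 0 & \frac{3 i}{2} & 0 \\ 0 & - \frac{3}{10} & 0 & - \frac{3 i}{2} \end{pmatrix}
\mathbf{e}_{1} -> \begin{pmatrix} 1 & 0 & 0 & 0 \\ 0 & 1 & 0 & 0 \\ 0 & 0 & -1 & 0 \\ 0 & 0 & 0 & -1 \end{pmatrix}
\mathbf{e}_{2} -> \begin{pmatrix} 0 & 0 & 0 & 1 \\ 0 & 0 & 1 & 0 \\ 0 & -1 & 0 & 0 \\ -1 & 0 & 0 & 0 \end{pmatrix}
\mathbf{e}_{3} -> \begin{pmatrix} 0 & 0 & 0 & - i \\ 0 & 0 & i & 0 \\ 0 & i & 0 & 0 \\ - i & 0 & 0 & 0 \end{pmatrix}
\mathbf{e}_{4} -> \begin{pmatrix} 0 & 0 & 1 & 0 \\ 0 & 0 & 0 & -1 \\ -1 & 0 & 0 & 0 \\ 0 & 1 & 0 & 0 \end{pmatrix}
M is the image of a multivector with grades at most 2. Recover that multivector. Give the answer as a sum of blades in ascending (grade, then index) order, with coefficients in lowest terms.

Method: the blade images are trace-orthogonal — tr(rho(e_A) rho(e_B)^-1) = 4 if A = B and 0 otherwise — and rho(e_A)^-1 = (e_A)^2 * rho(e_A) with (e_A)^2 = +1 or -1, so the coefficient of e_A in the preimage is (e_A)^2 * tr(M rho(e_A))/4.
Nonzero projections over blades of grade <= 2: e_{4}: (e_{4})^2 = -1, tr(M rho(e_{4})) = 6, coefficient -\frac{3}{2}; e_{14}: (e_{14})^2 = +1, tr(M rho(e_{14})) = - \frac{24}{5}, coefficient -\frac{6}{5}; e_{23}: (e_{23})^2 = -1, tr(M rho(e_{23})) = 6, coefficient -\frac{3}{2}. Every other blade of grade <= 2 projects to 0.
Answer: -\frac{3}{2} e_{4} - \frac{6}{5} e_{14} - \frac{3}{2} e_{23}


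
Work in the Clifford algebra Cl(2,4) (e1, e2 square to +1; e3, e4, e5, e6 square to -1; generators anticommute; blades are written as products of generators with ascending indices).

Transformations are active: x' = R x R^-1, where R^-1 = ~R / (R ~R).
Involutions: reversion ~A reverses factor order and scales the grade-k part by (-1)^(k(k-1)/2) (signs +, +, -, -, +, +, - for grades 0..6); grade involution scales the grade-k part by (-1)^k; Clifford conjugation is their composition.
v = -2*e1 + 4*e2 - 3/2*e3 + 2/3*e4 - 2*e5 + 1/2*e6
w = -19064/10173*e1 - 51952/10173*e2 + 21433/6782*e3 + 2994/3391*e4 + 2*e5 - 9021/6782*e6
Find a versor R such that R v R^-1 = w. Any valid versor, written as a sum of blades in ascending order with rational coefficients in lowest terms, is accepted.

Sketch: the shared square 235/18 makes R = v + w = -39410/10173*e1 - 11260/10173*e2 + 5630/3391*e3 + 15764/10173*e4 - 2815/3391*e6 the natural versor; its sandwich fixes that direction, negates (v - w)/2, and sends v to w.
Answer: -39410/10173*e1 - 11260/10173*e2 + 5630/3391*e3 + 15764/10173*e4 - 2815/3391*e6


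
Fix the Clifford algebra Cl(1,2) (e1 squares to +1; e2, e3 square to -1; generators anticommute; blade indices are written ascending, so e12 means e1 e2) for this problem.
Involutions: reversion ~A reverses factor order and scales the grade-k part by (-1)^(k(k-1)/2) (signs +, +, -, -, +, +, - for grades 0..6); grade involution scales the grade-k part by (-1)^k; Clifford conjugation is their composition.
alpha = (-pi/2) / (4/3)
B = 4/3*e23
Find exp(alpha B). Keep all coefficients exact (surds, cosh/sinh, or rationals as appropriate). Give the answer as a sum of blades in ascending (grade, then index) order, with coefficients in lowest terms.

B^2 = (4/3)^2*(e23)^2 = 16/9*(-1) = -16/9 (a basis 2-blade squares to minus the product of its generators' squares).
B^2 = -16/9 — B^2 < 0, so the exponential closes trigonometrically: l = 4/3, alpha*l = -pi/2, so exp(alpha B) = cos(-pi/2) + (sin(-pi/2)/(4/3))*B = 0 + (-3/4)*B.
Answer: -e23


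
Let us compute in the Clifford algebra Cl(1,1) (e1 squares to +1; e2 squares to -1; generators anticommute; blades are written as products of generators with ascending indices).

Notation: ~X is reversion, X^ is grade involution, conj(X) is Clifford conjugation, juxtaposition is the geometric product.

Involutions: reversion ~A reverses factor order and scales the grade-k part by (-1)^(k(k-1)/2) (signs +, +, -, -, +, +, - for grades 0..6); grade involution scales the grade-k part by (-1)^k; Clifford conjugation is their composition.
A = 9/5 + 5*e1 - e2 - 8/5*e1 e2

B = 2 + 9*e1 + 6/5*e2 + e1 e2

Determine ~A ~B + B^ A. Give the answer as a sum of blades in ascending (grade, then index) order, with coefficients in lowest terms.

first term: 241/5 + 632/25*e1 - 481/25*e2 + 82/5*e1 e2
second term: -221/5 - 82/25*e1 + 131/25*e2 + 68/5*e1 e2
Answer: 4 + 22*e1 - 14*e2 + 30*e1 e2


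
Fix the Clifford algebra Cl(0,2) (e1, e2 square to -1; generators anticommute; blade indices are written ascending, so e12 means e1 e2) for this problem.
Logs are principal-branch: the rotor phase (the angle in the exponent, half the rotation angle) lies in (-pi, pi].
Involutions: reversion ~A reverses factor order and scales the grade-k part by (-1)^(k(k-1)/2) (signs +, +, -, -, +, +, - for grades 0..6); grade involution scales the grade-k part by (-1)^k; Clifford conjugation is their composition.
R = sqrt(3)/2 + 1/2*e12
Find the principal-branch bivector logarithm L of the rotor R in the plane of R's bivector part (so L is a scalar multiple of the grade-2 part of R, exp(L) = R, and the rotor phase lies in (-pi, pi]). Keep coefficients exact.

The scalar part of R is sqrt(3)/2, and that scalar determines the rotor phase on the principal branch; recovering the unit plane as bivector-part over sine of the phase gives L = phase * plane.
Concretely: cos(phase) = sqrt(3)/2 gives phase = ±pi/6, and since phase/sin(phase) is even the sign is immaterial: L = (phase/sin(phase)) * <R>_2 = (pi/3) * <R>_2.
Answer: pi/6*e12


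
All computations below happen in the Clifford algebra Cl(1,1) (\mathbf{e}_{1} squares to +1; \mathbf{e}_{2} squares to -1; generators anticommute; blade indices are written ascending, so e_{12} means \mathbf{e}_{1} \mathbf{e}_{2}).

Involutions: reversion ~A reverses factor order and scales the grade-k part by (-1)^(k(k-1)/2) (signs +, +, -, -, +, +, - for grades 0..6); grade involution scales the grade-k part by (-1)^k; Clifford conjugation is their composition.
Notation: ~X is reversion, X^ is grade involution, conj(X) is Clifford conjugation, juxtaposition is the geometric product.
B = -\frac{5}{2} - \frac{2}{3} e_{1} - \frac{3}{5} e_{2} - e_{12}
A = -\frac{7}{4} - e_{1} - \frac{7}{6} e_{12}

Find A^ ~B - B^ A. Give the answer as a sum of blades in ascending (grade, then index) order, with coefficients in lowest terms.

first term: \frac{61}{24} - \frac{61}{30} e_{1} + \frac{229}{180} e_{2} + \frac{17}{30} e_{12}
second term: \frac{39}{8} + \frac{19}{30} e_{1} - \frac{509}{180} e_{2} + \frac{79}{15} e_{12}
Answer: -\frac{7}{3} - \frac{8}{3} e_{1} + \frac{41}{10} e_{2} - \frac{47}{10} e_{12}


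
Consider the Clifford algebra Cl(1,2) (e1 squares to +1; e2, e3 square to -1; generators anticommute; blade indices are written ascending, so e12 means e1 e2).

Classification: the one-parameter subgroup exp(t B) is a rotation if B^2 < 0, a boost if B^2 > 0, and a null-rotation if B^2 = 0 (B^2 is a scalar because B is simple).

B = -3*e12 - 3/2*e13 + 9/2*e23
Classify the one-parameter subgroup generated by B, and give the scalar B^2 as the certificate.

B^2 term by term: the squares give (-3)^2*(e12)^2 + (-3/2)^2*(e13)^2 + (9/2)^2*(e23)^2 = 9*(+1) + 9/4*(+1) + 81/4*(-1) = -9 (each basis 2-blade squares to minus the product of its generators' squares); cross terms between blades sharing an index anticommute and cancel. So B^2 = -9.
Answer: rotation, certificate B^2 = -9. Because -9 is invariant under every versor sandwich, the classification follows from its sign alone.


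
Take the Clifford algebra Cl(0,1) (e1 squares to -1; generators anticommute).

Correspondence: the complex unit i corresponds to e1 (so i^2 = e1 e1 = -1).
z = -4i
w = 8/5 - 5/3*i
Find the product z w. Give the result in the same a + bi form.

In blades: z = -4*e1, w = 8/5 - 5/3*e1.
Distribute z over w term by term (generator squares from the signature, products reordered to ascending indices): (-4*e1)*w = -20/3 - 32/5*e1.
Sum: -20/3 - 32/5*e1; translating back through the correspondence:
Answer: -20/3 - 32/5*i


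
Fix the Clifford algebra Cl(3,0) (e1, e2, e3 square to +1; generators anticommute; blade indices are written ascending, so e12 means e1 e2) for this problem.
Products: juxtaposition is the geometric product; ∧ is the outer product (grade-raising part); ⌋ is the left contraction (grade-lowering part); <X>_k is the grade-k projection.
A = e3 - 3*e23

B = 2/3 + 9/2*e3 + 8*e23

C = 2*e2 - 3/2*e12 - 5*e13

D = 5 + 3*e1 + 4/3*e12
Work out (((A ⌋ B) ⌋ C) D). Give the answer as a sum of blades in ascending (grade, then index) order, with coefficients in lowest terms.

step 1: 57/2 - 8*e2
step 2: -16 - 12*e1 + 57*e2 - 171/4*e12 - 285/2*e13
step 3: -59 - 184*e1 + 1589/4*e2 + 855/2*e3 - 4873/12*e12 - 1425/2*e13 - 190*e23
Answer: -59 - 184*e1 + 1589/4*e2 + 855/2*e3 - 4873/12*e12 - 1425/2*e13 - 190*e23


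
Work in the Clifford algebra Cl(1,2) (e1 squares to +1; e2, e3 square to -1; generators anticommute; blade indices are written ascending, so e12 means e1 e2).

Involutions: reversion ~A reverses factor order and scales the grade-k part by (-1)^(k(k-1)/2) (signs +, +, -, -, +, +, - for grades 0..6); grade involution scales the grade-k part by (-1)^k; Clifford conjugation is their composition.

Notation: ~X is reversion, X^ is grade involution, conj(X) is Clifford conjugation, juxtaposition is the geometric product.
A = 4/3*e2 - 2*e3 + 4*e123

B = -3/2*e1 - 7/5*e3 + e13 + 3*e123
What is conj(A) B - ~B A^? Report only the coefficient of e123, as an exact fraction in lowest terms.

first term: -46/5 + 2*e1 - 4*e2 - 12/5*e12 - e13 - 62/15*e23 + 4/3*e123
second term: -46/5 + 2*e1 - 4*e2 + 12/5*e12 + e13 + 62/15*e23 - 4/3*e123
Answer: 8/3


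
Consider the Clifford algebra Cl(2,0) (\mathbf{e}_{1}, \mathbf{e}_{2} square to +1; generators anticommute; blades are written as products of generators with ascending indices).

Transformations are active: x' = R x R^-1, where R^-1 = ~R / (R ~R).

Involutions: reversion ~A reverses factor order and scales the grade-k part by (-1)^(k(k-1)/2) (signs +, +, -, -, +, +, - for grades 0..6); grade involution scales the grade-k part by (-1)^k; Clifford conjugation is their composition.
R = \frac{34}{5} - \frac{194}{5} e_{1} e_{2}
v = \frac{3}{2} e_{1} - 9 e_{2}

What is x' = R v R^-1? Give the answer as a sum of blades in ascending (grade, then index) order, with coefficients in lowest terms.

~R = \frac{34}{5} + \frac{194}{5} e_{1} e_{2}, and R ~R = \frac{38792}{25}, so R^-1 = ~R / (\frac{38792}{25}).
R v = \frac{1797}{5} e_{1} - 3 e_{2}
Answer: \frac{8001}{4849} e_{1} + \frac{87027}{9698} e_{2}


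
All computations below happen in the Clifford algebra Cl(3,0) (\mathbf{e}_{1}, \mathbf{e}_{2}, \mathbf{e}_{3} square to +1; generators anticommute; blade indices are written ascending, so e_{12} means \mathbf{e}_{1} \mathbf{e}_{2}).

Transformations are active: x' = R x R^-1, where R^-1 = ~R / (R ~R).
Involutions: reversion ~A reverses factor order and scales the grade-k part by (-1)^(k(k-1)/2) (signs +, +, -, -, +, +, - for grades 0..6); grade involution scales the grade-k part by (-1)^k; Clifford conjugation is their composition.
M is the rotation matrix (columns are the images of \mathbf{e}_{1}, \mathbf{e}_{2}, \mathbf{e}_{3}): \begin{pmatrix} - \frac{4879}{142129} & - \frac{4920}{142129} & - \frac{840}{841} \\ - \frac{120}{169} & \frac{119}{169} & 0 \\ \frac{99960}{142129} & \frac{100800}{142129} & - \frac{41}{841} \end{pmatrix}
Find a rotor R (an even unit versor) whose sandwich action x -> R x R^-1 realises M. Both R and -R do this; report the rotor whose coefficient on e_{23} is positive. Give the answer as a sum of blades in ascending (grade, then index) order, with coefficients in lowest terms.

Method: write R = a + b12*e_{12} + b13*e_{13} + b23*e_{23} with a^2 + b12^2 + b13^2 + b23^2 = 1 (so R^-1 = ~R). Expanding the columns R e_j ~R gives tr M = 4a^2 - 1 and, from the antisymmetric part, M21 - M12 = -4a*b12, M13 - M31 = 4a*b13, M32 - M23 = -4a*b23.
Here tr M = \frac{88271}{142129}, so a^2 = (1 + tr M)/4 = \frac{57600}{142129} and a = ±\frac{240}{377}. Taking a = \frac{240}{377}: M21 - M12 = -\frac{96000}{142129}, M13 - M31 = -\frac{241920}{142129}, M32 - M23 = \frac{100800}{142129}, giving b12 = \frac{100}{377}, b13 = -\frac{252}{377}, b23 = -\frac{105}{377}, i.e. R = \frac{240}{377} + \frac{100}{377} e_{12} - \frac{252}{377} e_{13} - \frac{105}{377} e_{23}.
Its e_{23} coefficient is negative, so report the other preimage -R.
Answer: -\frac{240}{377} - \frac{100}{377} e_{12} + \frac{252}{377} e_{13} + \frac{105}{377} e_{23}. Recall the cover is two-to-one: with M of trace \frac{88271}{142129}, both preimages act alike, and the stated e_{23} sign chooses the sheet.


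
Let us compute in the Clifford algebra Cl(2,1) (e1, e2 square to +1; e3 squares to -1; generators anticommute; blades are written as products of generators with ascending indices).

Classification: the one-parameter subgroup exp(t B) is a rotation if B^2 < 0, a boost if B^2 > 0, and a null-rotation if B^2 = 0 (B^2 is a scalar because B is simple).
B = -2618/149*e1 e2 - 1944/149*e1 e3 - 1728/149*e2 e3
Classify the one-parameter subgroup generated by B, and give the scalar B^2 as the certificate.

B^2 term by term: the squares give (-2618/149)^2*(e1 e2)^2 + (-1944/149)^2*(e1 e3)^2 + (-1728/149)^2*(e2 e3)^2 = 6853924/22201*(-1) + 3779136/22201*(+1) + 2985984/22201*(+1) = -4 (each basis 2-blade squares to minus the product of its generators' squares); cross terms between blades sharing an index anticommute and cancel. So B^2 = -4.
Answer: rotation, certificate B^2 = -4. The invariant at work: B^2 = -4 is unchanged by conjugation, hence its sign classifies the subgroup whatever basis B is written in.


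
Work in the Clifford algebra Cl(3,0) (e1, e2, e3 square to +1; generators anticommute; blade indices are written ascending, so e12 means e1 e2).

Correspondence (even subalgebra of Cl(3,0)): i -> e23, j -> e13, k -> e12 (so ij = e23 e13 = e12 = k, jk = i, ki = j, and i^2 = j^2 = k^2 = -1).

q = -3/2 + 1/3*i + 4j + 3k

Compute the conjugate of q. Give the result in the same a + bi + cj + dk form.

In blades: q = -3/2 + 3*e12 + 4*e13 + 1/3*e23.
Quaternion conjugation is reversion on the even subalgebra: the scalar is fixed and every grade-2 blade flips sign, giving -3/2 - 3*e12 - 4*e13 - 1/3*e23; translating back:
Answer: -3/2 - 1/3*i - 4j - 3k


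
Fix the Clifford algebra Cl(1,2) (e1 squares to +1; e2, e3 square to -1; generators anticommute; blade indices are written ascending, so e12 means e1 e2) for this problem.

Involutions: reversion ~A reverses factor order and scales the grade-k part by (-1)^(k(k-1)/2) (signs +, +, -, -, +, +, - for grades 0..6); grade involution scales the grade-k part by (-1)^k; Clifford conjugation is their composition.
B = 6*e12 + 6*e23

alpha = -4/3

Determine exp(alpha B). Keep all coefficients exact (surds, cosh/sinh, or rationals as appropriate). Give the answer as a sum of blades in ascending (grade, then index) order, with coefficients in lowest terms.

B^2 term by term: the squares give (6)^2*(e12)^2 + (6)^2*(e23)^2 = 36*(+1) + 36*(-1) = 0 (each basis 2-blade squares to minus the product of its generators' squares); cross terms between blades sharing an index anticommute and cancel. So B^2 = 0.
B^2 = 0, so the series truncates immediately: exp(alpha B) = 1 + alpha B (parabolic case).
Answer: 1 - 8*e12 - 8*e23


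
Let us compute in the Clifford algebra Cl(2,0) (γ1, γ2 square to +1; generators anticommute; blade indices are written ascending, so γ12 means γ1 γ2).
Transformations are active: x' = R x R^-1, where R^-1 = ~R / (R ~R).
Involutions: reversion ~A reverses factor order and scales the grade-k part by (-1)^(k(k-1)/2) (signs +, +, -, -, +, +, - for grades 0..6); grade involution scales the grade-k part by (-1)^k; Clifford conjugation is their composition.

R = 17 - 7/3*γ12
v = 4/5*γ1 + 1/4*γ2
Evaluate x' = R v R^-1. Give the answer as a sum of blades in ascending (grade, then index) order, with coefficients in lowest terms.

~R = 17 + 7/3*γ12, and R ~R = 2650/9, so R^-1 = ~R / (2650/9).
R v = 781/60*γ1 + 367/60*γ2
Answer: 18631/26500*γ1 + 3023/6625*γ2


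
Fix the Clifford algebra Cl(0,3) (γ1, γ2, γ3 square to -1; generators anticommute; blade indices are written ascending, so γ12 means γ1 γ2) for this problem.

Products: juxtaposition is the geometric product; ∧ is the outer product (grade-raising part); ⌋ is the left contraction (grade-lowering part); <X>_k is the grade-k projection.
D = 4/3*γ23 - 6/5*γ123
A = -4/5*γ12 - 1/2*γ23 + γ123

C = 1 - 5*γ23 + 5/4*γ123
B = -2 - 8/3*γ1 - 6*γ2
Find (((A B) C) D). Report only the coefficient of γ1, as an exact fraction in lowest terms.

step 1: -24/5*γ1 + 32/15*γ2 + 3*γ3 + 8/5*γ12 - 6*γ13 + 11/3*γ23 - 2/3*γ123
step 2: 35/2 - 763/60*γ1 - 611/30*γ2 + 35/3*γ3 + 557/20*γ12 + 14/3*γ13 + 29/3*γ23 + 70/3*γ123
step 3: -368/9 - 878/45*γ1 + 448/45*γ2 + 27259/450*γ3 + 182/9*γ12 - 952/75*γ13 + 1211/150*γ23 - 1708/45*γ123
Answer: -878/45


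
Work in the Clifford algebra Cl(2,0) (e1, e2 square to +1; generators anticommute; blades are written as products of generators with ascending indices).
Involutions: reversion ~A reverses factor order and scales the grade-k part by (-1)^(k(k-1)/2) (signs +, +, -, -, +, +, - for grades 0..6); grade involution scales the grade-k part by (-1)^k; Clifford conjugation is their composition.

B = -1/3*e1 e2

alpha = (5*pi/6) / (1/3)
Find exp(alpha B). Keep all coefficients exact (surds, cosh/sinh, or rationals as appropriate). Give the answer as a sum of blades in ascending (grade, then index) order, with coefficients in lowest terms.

B^2 = (-1/3)^2*(e1 e2)^2 = 1/9*(-1) = -1/9 (a basis 2-blade squares to minus the product of its generators' squares).
B^2 = -1/9 — B^2 < 0, so the exponential closes trigonometrically: l = 1/3, alpha*l = 5*pi/6, so exp(alpha B) = cos(5*pi/6) + (sin(5*pi/6)/(1/3))*B = -sqrt(3)/2 + (3/2)*B.
Answer: -sqrt(3)/2 - 1/2*e1 e2


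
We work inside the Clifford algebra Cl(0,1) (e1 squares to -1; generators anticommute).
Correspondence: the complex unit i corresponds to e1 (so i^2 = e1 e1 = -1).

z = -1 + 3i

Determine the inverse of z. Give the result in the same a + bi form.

In blades: z = -1 + 3*e1.
With qbar = -1 - 3*e1 (scalar fixed, mapped units negated), z qbar = 10 (the sum of squared coefficients), so z^-1 = qbar / (10) = -1/10 - 3/10*e1; translating back:
Answer: -1/10 - 3/10*i


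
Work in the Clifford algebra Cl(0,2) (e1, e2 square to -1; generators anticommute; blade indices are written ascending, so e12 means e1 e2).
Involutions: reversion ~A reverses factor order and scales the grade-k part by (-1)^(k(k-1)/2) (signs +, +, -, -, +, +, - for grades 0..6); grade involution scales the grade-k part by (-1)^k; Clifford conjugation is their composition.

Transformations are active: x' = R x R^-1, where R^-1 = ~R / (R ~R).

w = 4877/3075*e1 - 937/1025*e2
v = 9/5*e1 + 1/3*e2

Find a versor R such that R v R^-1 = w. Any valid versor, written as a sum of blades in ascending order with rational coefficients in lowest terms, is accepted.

Take R = v + w = 10412/3075*e1 - 1786/3075*e2. Because q(v) = q(w) = -754/225, conjugation by R sends v exactly to w.
Answer: 10412/3075*e1 - 1786/3075*e2
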